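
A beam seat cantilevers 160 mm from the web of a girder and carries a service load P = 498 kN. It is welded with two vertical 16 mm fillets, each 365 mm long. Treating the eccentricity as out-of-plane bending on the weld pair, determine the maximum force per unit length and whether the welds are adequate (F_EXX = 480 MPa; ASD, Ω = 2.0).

L_w = 2 × 365 = 730 mm; section modulus (unit throat) S = 2 × L²/6 = 44410 mm².
Direct shear f_v = P/L_w = 498×10³/730 = 682.2 N/mm.
Moment M = P × e = 498×10³ × 160 = 79680000 N·mm; bending f_b = M/S = 1794 N/mm.
f_max = √(f_v² + f_b²) = √(682.2² + 1794²) = 1920 N/mm.
r_n/Ω = (1/2.0) × 0.6 × 480 × (0.707 × 16) = 1629 N/mm → NOT adequate.

f_max ≈ 1920 N/mm; NOT adequate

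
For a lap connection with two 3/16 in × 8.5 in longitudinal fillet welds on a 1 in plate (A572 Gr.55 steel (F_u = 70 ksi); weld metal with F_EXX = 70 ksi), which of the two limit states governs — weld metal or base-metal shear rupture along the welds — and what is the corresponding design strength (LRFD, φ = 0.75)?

t_e = 0.707 × 0.1875 = 0.1326 in; L = 17 in.
Weld metal: φR_n = 0.75 × 0.6 × 70 × 0.1326 × 17 = 70.99 kips.
Base metal (shear rupture): φR_n = 0.75 × 0.6 × 70 × 1 × 17 = 535.5 kips.
Governing: weld metal.

φR_n ≈ 71 kips (weld metal governs)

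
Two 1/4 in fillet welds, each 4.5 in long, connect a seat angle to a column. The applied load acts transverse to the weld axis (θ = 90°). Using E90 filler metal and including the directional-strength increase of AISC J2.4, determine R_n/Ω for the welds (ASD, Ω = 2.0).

E90XX → F_EXX = 90 ksi.
t_e = 0.707 × 0.25 = 0.1767 in; A_we = 0.1767 × 9 = 1.591 in².
Directional factor: 1.0 + 0.5 sin^1.5(90°) = 1.5.
F_nw = 0.6 × 90 × 1.5 = 81 ksi.
R_n/Ω = (81 × 1.591) / 2.0 = 64.43 kips.

R_n/Ω ≈ 64.4 kips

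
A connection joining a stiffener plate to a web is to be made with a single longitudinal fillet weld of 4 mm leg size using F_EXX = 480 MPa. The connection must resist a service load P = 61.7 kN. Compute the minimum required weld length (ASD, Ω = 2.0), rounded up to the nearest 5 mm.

Throat t_e = 0.707 × 4 = 2.828 mm.
r_n/Ω = (0.6 × 480 × 2.828) / 2.0 = 407.2 N/mm = 0.4072 kN/mm.
L_req = P / (r_n/Ω) = 61.7 / 0.4072 = 151.5 mm total.
Round up → use L = 155 mm.

L = 155 mm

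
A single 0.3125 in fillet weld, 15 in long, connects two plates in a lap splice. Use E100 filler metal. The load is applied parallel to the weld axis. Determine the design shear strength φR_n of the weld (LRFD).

E100XX → F_EXX = 100 ksi.
Effective throat t_e = 0.707 × 0.3125 = 0.2209 in.
Total length L = 15 in; A_we = 0.2209 × 15 = 3.314 in².
F_nw = 0.6 F_EXX = 0.6 × 100 = 60 ksi.
φR_n = 0.75 × 60 × 3.314 = 149.1 kips.

φR_n ≈ 149 kips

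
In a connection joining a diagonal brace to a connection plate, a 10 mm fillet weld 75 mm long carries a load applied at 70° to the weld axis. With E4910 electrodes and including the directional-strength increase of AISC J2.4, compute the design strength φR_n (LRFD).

φR_n ≈ 170 kN

E49XX → F_EXX = 490 MPa.
t_e = 0.707 × 10 = 7.07 mm; A_we = 7.07 × 75 = 530.2 mm².
Directional factor: 1.0 + 0.5 sin^1.5(70°) = 1.455.
F_nw = 0.6 × 490 × 1.455 = 427.9 MPa.
φR_n = 0.75 × 427.9 × 530.2 × 10⁻³ = 170.2 kN.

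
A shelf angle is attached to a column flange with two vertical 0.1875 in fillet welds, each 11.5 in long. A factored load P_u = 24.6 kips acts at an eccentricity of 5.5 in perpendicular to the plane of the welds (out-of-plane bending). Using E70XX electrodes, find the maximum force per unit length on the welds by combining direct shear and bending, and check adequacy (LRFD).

E70XX → F_EXX = 70 ksi.
L_w = 2 × 11.5 = 23 in; section modulus (unit throat) S = 2 × L²/6 = 44.08 in².
Direct shear f_v = P/L_w = 24.6/23 = 1.07 kip/in.
Moment M = P × e = 24.6 × 5.5 = 135.3 kip·in; bending f_b = M/S = 3.069 kip/in.
f_max = √(f_v² + f_b²) = √(1.07² + 3.069²) = 3.25 kip/in.
φr_n = 0.75 × 0.6 × 70 × (0.707 × 0.1875) = 4.176 kip/in → adequate.

f_max ≈ 3.25 kip/in; adequate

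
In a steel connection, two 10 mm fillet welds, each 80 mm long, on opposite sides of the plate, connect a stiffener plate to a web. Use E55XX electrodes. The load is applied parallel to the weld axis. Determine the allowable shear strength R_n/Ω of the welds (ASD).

R_n/Ω ≈ 187 kN

E55XX → F_EXX = 550 MPa.
Effective throat t_e = 0.707 × 10 = 7.07 mm.
Total length L = 160 mm; A_we = 7.07 × 160 = 1131 mm².
F_nw = 0.6 F_EXX = 0.6 × 550 = 330 MPa.
R_n = 330 × 1131 × 10⁻³ = 373.3 kN; R_n/Ω = 373.3/2.0 = 186.6 kN.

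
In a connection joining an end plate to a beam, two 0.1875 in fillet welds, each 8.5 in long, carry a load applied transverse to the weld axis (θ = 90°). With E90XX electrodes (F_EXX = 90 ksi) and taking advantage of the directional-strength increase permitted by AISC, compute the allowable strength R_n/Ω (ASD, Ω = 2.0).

R_n/Ω ≈ 91.3 kips

t_e = 0.707 × 0.1875 = 0.1326 in; A_we = 0.1326 × 17 = 2.254 in².
Directional factor: 1.0 + 0.5 sin^1.5(90°) = 1.5.
F_nw = 0.6 × 90 × 1.5 = 81 ksi.
R_n/Ω = (81 × 2.254) / 2.0 = 91.27 kips.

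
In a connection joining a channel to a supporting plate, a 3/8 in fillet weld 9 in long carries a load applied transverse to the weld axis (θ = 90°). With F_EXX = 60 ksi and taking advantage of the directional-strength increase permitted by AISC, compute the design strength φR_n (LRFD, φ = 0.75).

t_e = 0.707 × 0.375 = 0.2651 in; A_we = 0.2651 × 9 = 2.386 in².
Directional factor: 1.0 + 0.5 sin^1.5(90°) = 1.5.
F_nw = 0.6 × 60 × 1.5 = 54 ksi.
φR_n = 0.75 × 54 × 2.386 = 96.64 kips.

φR_n ≈ 96.6 kips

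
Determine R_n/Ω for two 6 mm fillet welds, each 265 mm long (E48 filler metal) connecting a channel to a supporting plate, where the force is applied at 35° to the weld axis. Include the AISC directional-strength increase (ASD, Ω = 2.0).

R_n/Ω ≈ 394 kN

E48XX → F_EXX = 480 MPa.
t_e = 0.707 × 6 = 4.242 mm; A_we = 4.242 × 530 = 2248 mm².
Directional factor: 1.0 + 0.5 sin^1.5(35°) = 1.217.
F_nw = 0.6 × 480 × 1.217 = 350.6 MPa.
R_n/Ω = (350.6 × 2248) / 2.0 × 10⁻³ = 394.1 kN.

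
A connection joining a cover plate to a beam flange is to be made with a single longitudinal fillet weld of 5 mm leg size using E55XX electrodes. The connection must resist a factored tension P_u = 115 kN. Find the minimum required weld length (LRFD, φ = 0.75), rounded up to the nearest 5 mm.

E55XX → F_EXX = 550 MPa.
Throat t_e = 0.707 × 5 = 3.535 mm.
φr_n = 0.75 × 0.6 × 550 × 3.535 × 10⁻³ = 0.8749 kN/mm.
L_req = P_u / φr_n = 115 / 0.8749 = 131.4 mm total.
Round up → use L = 135 mm.

L = 135 mm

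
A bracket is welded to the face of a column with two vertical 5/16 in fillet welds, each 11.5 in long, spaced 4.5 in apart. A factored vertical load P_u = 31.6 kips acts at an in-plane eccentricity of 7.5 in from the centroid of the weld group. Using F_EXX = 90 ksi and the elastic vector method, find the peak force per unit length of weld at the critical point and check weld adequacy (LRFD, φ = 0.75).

Total weld length L_w = 23 in. Treat welds as unit-width lines.
Polar moment about centroid: J = 2[d³/12 + d(b/2)²] = 2[11.5³/12 + 11.5×2.25²] = 369.9 in³.
Direct shear f_v = P/L_w = 31.6 / 23 = 1.374 kip/in (vertical).
Torsion M = P·e = 31.6 × 7.5 = 237 kip·in.
Critical point at (x, y) = (2.25, 5.75) from centroid. f_tx = M·y/J = 3.684 kip/in; f_ty = M·x/J = 1.442 kip/in.
Resultant f_max = √[f_tx² + (f_v + f_ty)²] = √[3.684² + (1.374 + 1.442)²] = 4.637 kip/in.
Capacity per unit length: φr_n = 0.75 × 0.6 × 90 × (0.707 × 0.3125) = 8.948 kip/in.
4.637 ≤ 8.948 → adequate.

f_max ≈ 4.64 kip/in; adequate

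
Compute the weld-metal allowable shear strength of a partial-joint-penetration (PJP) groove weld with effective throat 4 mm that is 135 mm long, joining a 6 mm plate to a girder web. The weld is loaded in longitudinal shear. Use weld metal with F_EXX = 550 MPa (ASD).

R_n/Ω ≈ 89.1 kN

Effective throat (given) t_e = 4 mm.
A_we = 4 × 135 = 540 mm².
F_nw = 0.6 F_EXX = 330 MPa.
R_n/Ω = (330 × 540) / 2.0 × 10⁻³ = 89.1 kN.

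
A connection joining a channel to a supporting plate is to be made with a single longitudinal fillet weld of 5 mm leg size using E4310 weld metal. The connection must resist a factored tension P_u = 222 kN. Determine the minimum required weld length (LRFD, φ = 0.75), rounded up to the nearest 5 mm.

L = 325 mm

E43XX → F_EXX = 430 MPa.
Throat t_e = 0.707 × 5 = 3.535 mm.
φr_n = 0.75 × 0.6 × 430 × 3.535 × 10⁻³ = 0.684 kN/mm.
L_req = P_u / φr_n = 222 / 0.684 = 324.6 mm total.
Round up → use L = 325 mm.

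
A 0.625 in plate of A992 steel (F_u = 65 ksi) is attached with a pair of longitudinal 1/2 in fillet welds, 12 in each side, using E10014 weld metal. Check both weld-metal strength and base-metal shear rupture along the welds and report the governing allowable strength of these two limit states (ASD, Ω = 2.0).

R_n/Ω ≈ 255 kip (weld metal governs)

E100XX → F_EXX = 100 ksi.
t_e = 0.707 × 0.5 = 0.3535 in; L = 24 in.
Weld metal: R_n/Ω = (1/2.0) × 0.6 × 100 × 0.3535 × 24 = 254.5 kip.
Base metal (shear rupture): R_n/Ω = (1/2.0) × 0.6 × 65 × 0.625 × 24 = 292.5 kip.
Governing: weld metal.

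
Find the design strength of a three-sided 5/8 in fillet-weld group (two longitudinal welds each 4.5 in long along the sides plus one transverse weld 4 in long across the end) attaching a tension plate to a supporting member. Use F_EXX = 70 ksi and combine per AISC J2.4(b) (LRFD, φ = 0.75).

φR_n ≈ 190 kips

t_e = 0.707 × 0.625 = 0.4419 in.
R_nwl = 0.6 × 70 × 0.4419 × 9 = 167 kips (longitudinal, 2 welds).
R_nwt = 0.6 × 70 × 0.4419 × 4 = 74.23 kips (transverse, base value).
(i) R_nwl + R_nwt = 241.3 kips; (ii) 0.85 R_nwl + 1.5 R_nwt = 253.3 kips.
R_n = max = 253.3 kips [governs: (ii)]; φR_n = 190 kips.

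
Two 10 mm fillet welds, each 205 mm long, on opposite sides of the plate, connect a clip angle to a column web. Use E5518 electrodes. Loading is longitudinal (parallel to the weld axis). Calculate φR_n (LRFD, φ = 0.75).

E55XX → F_EXX = 550 MPa.
Effective throat t_e = 0.707 × 10 = 7.07 mm.
Total length L = 410 mm; A_we = 7.07 × 410 = 2899 mm².
F_nw = 0.6 F_EXX = 0.6 × 550 = 330 MPa.
φR_n = 0.75 × 330 × 2899 × 10⁻³ = 717.4 kN.

φR_n ≈ 717 kN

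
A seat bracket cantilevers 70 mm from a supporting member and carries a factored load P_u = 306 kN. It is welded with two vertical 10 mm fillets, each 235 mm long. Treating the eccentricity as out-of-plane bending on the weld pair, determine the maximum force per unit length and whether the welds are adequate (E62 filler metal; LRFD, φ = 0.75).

f_max ≈ 1330 N/mm; adequate

E62XX → F_EXX = 620 MPa.
L_w = 2 × 235 = 470 mm; section modulus (unit throat) S = 2 × L²/6 = 18410 mm².
Direct shear f_v = P/L_w = 306×10³/470 = 651.1 N/mm.
Moment M = P × e = 306×10³ × 70 = 21420000 N·mm; bending f_b = M/S = 1164 N/mm.
f_max = √(f_v² + f_b²) = √(651.1² + 1164²) = 1333 N/mm.
φr_n = 0.75 × 0.6 × 620 × (0.707 × 10) = 1973 N/mm → adequate.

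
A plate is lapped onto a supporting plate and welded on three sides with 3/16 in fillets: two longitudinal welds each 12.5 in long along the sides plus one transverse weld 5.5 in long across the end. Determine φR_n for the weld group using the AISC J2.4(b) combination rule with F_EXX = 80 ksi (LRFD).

φR_n ≈ 146 kip

t_e = 0.707 × 0.1875 = 0.1326 in.
R_nwl = 0.6 × 80 × 0.1326 × 25 = 159.1 kip (longitudinal, 2 welds).
R_nwt = 0.6 × 80 × 0.1326 × 5.5 = 35 kip (transverse, base value).
(i) R_nwl + R_nwt = 194.1 kip; (ii) 0.85 R_nwl + 1.5 R_nwt = 187.7 kip.
R_n = max = 194.1 kip [governs: (i)]; φR_n = 145.6 kip.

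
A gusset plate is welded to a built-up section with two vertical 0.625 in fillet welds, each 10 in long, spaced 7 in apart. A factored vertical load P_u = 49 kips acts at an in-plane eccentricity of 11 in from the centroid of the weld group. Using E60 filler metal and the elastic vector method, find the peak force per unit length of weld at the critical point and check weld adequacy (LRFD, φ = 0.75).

E60XX → F_EXX = 60 ksi.
Total weld length L_w = 20 in. Treat welds as unit-width lines.
Polar moment about centroid: J = 2[d³/12 + d(b/2)²] = 2[10³/12 + 10×3.5²] = 411.7 in³.
Direct shear f_v = P/L_w = 49 / 20 = 2.45 kip/in (vertical).
Torsion M = P·e = 49 × 11 = 539 kip·in.
Critical point at (x, y) = (3.5, 5) from centroid. f_tx = M·y/J = 6.547 kip/in; f_ty = M·x/J = 4.583 kip/in.
Resultant f_max = √[f_tx² + (f_v + f_ty)²] = √[6.547² + (2.45 + 4.583)²] = 9.608 kip/in.
Capacity per unit length: φr_n = 0.75 × 0.6 × 60 × (0.707 × 0.625) = 11.93 kip/in.
9.608 ≤ 11.93 → adequate.

f_max ≈ 9.61 kip/in; adequate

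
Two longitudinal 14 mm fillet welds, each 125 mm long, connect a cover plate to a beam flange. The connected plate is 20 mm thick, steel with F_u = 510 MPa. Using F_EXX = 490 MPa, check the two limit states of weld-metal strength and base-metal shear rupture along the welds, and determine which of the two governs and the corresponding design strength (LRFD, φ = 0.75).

φR_n ≈ 546 kN (weld metal governs)

t_e = 0.707 × 14 = 9.898 mm; L = 250 mm.
Weld metal: φR_n = 0.75 × 0.6 × 490 × 9.898 × 250 × 10⁻³ = 545.6 kN.
Base metal (shear rupture): φR_n = 0.75 × 0.6 × 510 × 20 × 250 × 10⁻³ = 1148 kN.
Governing: weld metal.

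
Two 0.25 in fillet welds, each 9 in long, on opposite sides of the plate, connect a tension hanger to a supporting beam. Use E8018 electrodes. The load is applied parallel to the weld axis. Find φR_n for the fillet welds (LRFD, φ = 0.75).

E80XX → F_EXX = 80 ksi.
Effective throat t_e = 0.707 × 0.25 = 0.1767 in.
Total length L = 18 in; A_we = 0.1767 × 18 = 3.181 in².
F_nw = 0.6 F_EXX = 0.6 × 80 = 48 ksi.
φR_n = 0.75 × 48 × 3.181 = 114.5 kip.

φR_n ≈ 115 kip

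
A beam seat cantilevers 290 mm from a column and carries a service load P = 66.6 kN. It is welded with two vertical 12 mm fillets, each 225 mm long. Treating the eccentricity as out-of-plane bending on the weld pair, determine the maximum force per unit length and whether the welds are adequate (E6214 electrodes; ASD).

E62XX → F_EXX = 620 MPa.
L_w = 2 × 225 = 450 mm; section modulus (unit throat) S = 2 × L²/6 = 16880 mm².
Direct shear f_v = P/L_w = 66.6×10³/450 = 148 N/mm.
Moment M = P × e = 66.6×10³ × 290 = 19314000 N·mm; bending f_b = M/S = 1145 N/mm.
f_max = √(f_v² + f_b²) = √(148² + 1145²) = 1154 N/mm.
r_n/Ω = (1/2.0) × 0.6 × 620 × (0.707 × 12) = 1578 N/mm → adequate.

f_max ≈ 1150 N/mm; adequate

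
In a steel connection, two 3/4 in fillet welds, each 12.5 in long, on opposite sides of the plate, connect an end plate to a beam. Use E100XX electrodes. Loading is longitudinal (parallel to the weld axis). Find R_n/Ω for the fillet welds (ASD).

E100XX → F_EXX = 100 ksi.
Effective throat t_e = 0.707 × 0.75 = 0.5302 in.
Total length L = 25 in; A_we = 0.5302 × 25 = 13.26 in².
F_nw = 0.6 F_EXX = 0.6 × 100 = 60 ksi.
R_n = 60 × 13.26 = 795.4 kip; R_n/Ω = 795.4/2.0 = 397.7 kip.

R_n/Ω ≈ 398 kip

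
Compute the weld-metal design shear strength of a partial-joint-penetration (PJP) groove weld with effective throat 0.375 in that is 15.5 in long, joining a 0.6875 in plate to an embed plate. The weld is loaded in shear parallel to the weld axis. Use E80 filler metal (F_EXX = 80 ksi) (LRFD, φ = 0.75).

φR_n ≈ 209 kips

Effective throat (given) t_e = 0.375 in.
A_we = 0.375 × 15.5 = 5.812 in².
F_nw = 0.6 F_EXX = 48 ksi.
φR_n = 0.75 × 48 × 5.812 = 209.2 kips.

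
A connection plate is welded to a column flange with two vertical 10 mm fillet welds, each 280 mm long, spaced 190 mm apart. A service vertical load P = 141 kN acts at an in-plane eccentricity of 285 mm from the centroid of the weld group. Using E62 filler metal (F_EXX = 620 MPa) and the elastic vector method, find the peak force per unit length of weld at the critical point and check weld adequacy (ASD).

Total weld length L_w = 560 mm. Treat welds as unit-width lines.
Polar moment about centroid: J = 2[d³/12 + d(b/2)²] = 2[280³/12 + 280×95²] = 8713000 mm³.
Direct shear f_v = P/L_w = 141×10³ / 560 = 251.8 N/mm (vertical).
Torsion M = P·e = 141×10³ × 285 = 40185000 N·mm.
Critical point at (x, y) = (95, 140) from centroid. f_tx = M·y/J = 645.7 N/mm; f_ty = M·x/J = 438.2 N/mm.
Resultant f_max = √[f_tx² + (f_v + f_ty)²] = √[645.7² + (251.8 + 438.2)²] = 945 N/mm.
Capacity per unit length: r_n/Ω = (1/2.0) × 0.6 × 620 × (0.707 × 10) = 1315 N/mm.
945 ≤ 1315 → adequate.

f_max ≈ 945 N/mm; adequate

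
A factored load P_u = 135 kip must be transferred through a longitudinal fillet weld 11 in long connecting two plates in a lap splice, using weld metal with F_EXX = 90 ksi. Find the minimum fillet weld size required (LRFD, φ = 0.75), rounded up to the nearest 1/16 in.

w = 7/16 in

Total weld length L = 11 in.
Required throat t_e = P_u / (φ × 0.6 F_EXX × L) = 135 / (0.75 × 0.6 × 90 × 11) = 0.303 in.
Required leg w = t_e / 0.707 = 0.4286 in → use 7/16 in.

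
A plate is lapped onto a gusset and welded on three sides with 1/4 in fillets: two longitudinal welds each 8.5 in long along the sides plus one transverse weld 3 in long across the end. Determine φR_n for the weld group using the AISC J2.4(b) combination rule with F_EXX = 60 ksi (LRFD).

φR_n ≈ 95.4 kip

t_e = 0.707 × 0.25 = 0.1767 in.
R_nwl = 0.6 × 60 × 0.1767 × 17 = 108.2 kip (longitudinal, 2 welds).
R_nwt = 0.6 × 60 × 0.1767 × 3 = 19.09 kip (transverse, base value).
(i) R_nwl + R_nwt = 127.3 kip; (ii) 0.85 R_nwl + 1.5 R_nwt = 120.6 kip.
R_n = max = 127.3 kip [governs: (i)]; φR_n = 95.44 kip.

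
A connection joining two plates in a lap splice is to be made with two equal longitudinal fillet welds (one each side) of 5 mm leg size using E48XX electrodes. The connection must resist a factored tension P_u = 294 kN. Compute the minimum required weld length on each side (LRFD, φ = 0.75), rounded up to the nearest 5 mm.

E48XX → F_EXX = 480 MPa.
Throat t_e = 0.707 × 5 = 3.535 mm.
φr_n = 0.75 × 0.6 × 480 × 3.535 × 10⁻³ = 0.7636 kN/mm.
L_req = P_u / φr_n = 294 / 0.7636 = 385 mm total.
Per side: 385 / 2 = 192.5 mm.
Round up → use L = 195 mm on each side.

L = 195 mm on each side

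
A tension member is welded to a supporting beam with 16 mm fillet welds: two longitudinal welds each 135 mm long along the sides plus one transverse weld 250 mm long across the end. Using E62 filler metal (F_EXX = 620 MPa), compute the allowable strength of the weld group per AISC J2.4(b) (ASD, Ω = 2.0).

R_n/Ω ≈ 1270 kN

t_e = 0.707 × 16 = 11.31 mm.
R_nwl = 0.6 × 620 × 11.31 × 270 × 10⁻³ = 1136 kN (longitudinal, 2 welds).
R_nwt = 0.6 × 620 × 11.31 × 250 × 10⁻³ = 1052 kN (transverse, base value).
(i) R_nwl + R_nwt = 2188 kN; (ii) 0.85 R_nwl + 1.5 R_nwt = 2544 kN.
R_n = max = 2544 kN [governs: (ii)]; R_n/Ω = 1272 kN.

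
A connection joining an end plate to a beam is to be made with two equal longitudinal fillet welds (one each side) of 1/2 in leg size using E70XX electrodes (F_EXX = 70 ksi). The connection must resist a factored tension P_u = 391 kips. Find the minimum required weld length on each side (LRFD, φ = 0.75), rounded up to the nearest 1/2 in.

Throat t_e = 0.707 × 0.5 = 0.3535 in.
φr_n = 0.75 × 0.6 × 70 × 0.3535 = 11.14 kips/in.
L_req = P_u / φr_n = 391 / 11.14 = 35.11 in total.
Per side: 35.11 / 2 = 17.56 in.
Round up → use L = 18 in on each side.

L = 18 in on each side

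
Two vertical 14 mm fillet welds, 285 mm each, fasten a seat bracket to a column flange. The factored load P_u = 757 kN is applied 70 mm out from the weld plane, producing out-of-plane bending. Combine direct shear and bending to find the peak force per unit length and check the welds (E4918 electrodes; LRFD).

f_max ≈ 2370 N/mm; NOT adequate

E49XX → F_EXX = 490 MPa.
L_w = 2 × 285 = 570 mm; section modulus (unit throat) S = 2 × L²/6 = 27080 mm².
Direct shear f_v = P/L_w = 757×10³/570 = 1328 N/mm.
Moment M = P × e = 757×10³ × 70 = 52990000 N·mm; bending f_b = M/S = 1957 N/mm.
f_max = √(f_v² + f_b²) = √(1328² + 1957²) = 2365 N/mm.
φr_n = 0.75 × 0.6 × 490 × (0.707 × 14) = 2183 N/mm → NOT adequate.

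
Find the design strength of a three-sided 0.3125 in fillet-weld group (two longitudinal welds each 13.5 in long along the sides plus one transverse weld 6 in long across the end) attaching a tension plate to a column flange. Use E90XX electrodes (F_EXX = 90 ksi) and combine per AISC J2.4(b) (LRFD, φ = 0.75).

t_e = 0.707 × 0.3125 = 0.2209 in.
R_nwl = 0.6 × 90 × 0.2209 × 27 = 322.1 kips (longitudinal, 2 welds).
R_nwt = 0.6 × 90 × 0.2209 × 6 = 71.58 kips (transverse, base value).
(i) R_nwl + R_nwt = 393.7 kips; (ii) 0.85 R_nwl + 1.5 R_nwt = 381.2 kips.
R_n = max = 393.7 kips [governs: (i)]; φR_n = 295.3 kips.

φR_n ≈ 295 kips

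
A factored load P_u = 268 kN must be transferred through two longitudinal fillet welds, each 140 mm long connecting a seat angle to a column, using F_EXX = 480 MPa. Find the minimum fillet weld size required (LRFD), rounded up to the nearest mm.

w = 7 mm

Total weld length L = 280 mm.
Required throat t_e = P_u / (φ × 0.6 F_EXX × L) = 268 / (0.75 × 0.6 × 480 × 280 × 10⁻³) = 4.431 mm.
Required leg w = t_e / 0.707 = 6.268 mm → use 7 mm.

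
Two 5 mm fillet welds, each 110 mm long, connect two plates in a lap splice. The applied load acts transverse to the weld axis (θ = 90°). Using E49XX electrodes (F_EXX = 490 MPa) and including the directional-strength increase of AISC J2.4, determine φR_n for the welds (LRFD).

φR_n ≈ 257 kN

t_e = 0.707 × 5 = 3.535 mm; A_we = 3.535 × 220 = 777.7 mm².
Directional factor: 1.0 + 0.5 sin^1.5(90°) = 1.5.
F_nw = 0.6 × 490 × 1.5 = 441 MPa.
φR_n = 0.75 × 441 × 777.7 × 10⁻³ = 257.2 kN.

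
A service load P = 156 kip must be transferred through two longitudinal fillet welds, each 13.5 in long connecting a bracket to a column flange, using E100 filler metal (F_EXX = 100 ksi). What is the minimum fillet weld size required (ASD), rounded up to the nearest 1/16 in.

w = 5/16 in

Total weld length L = 27 in.
Required throat t_e = P × Ω / (0.6 F_EXX × L) = 156 × 2.0 / (0.6 × 100 × 27) = 0.1926 in.
Required leg w = t_e / 0.707 = 0.2724 in → use 5/16 in.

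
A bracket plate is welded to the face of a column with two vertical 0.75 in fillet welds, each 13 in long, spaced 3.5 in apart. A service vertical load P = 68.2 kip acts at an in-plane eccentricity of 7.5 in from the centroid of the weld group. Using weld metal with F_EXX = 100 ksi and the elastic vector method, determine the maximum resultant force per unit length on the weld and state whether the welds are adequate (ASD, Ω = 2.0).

f_max ≈ 8.78 kip/in; adequate

Total weld length L_w = 26 in. Treat welds as unit-width lines.
Polar moment about centroid: J = 2[d³/12 + d(b/2)²] = 2[13³/12 + 13×1.75²] = 445.8 in³.
Direct shear f_v = P/L_w = 68.2 / 26 = 2.623 kip/in (vertical).
Torsion M = P·e = 68.2 × 7.5 = 511.5 kip·in.
Critical point at (x, y) = (1.75, 6.5) from centroid. f_tx = M·y/J = 7.458 kip/in; f_ty = M·x/J = 2.008 kip/in.
Resultant f_max = √[f_tx² + (f_v + f_ty)²] = √[7.458² + (2.623 + 2.008)²] = 8.779 kip/in.
Capacity per unit length: r_n/Ω = (1/2.0) × 0.6 × 100 × (0.707 × 0.75) = 15.91 kip/in.
8.779 ≤ 15.91 → adequate.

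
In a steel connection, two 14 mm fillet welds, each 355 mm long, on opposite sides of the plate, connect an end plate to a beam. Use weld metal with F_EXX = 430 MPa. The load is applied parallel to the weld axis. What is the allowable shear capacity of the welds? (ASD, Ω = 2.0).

R_n/Ω ≈ 907 kN

Effective throat t_e = 0.707 × 14 = 9.898 mm.
Total length L = 710 mm; A_we = 9.898 × 710 = 7028 mm².
F_nw = 0.6 F_EXX = 0.6 × 430 = 258 MPa.
R_n = 258 × 7028 × 10⁻³ = 1813 kN; R_n/Ω = 1813/2.0 = 906.6 kN.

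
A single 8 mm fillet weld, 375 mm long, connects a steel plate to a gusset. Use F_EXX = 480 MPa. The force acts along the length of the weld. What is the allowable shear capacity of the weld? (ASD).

Effective throat t_e = 0.707 × 8 = 5.656 mm.
Total length L = 375 mm; A_we = 5.656 × 375 = 2121 mm².
F_nw = 0.6 F_EXX = 0.6 × 480 = 288 MPa.
R_n = 288 × 2121 × 10⁻³ = 610.8 kN; R_n/Ω = 610.8/2.0 = 305.4 kN.

R_n/Ω ≈ 305 kN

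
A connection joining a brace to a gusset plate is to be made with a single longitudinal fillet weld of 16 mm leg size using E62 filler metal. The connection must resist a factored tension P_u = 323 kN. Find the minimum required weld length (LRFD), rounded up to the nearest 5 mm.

L = 105 mm

E62XX → F_EXX = 620 MPa.
Throat t_e = 0.707 × 16 = 11.31 mm.
φr_n = 0.75 × 0.6 × 620 × 11.31 × 10⁻³ = 3.156 kN/mm.
L_req = P_u / φr_n = 323 / 3.156 = 102.3 mm total.
Round up → use L = 105 mm.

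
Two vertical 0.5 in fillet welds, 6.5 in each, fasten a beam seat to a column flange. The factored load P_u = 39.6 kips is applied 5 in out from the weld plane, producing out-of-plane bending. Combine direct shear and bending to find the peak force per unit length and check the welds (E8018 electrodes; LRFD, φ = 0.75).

f_max ≈ 14.4 kip/in; NOT adequate

E80XX → F_EXX = 80 ksi.
L_w = 2 × 6.5 = 13 in; section modulus (unit throat) S = 2 × L²/6 = 14.08 in².
Direct shear f_v = P/L_w = 39.6/13 = 3.046 kip/in.
Moment M = P × e = 39.6 × 5 = 198 kip·in; bending f_b = M/S = 14.06 kip/in.
f_max = √(f_v² + f_b²) = √(3.046² + 14.06²) = 14.39 kip/in.
φr_n = 0.75 × 0.6 × 80 × (0.707 × 0.5) = 12.73 kip/in → NOT adequate.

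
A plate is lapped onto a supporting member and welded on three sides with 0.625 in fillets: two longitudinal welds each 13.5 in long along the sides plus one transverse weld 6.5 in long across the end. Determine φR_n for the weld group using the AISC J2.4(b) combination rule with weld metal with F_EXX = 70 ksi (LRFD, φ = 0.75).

φR_n ≈ 466 kip

t_e = 0.707 × 0.625 = 0.4419 in.
R_nwl = 0.6 × 70 × 0.4419 × 27 = 501.1 kip (longitudinal, 2 welds).
R_nwt = 0.6 × 70 × 0.4419 × 6.5 = 120.6 kip (transverse, base value).
(i) R_nwl + R_nwt = 621.7 kip; (ii) 0.85 R_nwl + 1.5 R_nwt = 606.9 kip.
R_n = max = 621.7 kip [governs: (i)]; φR_n = 466.3 kip.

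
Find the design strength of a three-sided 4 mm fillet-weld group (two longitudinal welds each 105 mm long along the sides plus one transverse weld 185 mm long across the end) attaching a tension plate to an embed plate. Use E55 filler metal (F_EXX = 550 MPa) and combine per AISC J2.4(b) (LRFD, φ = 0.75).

φR_n ≈ 319 kN

t_e = 0.707 × 4 = 2.828 mm.
R_nwl = 0.6 × 550 × 2.828 × 210 × 10⁻³ = 196 kN (longitudinal, 2 welds).
R_nwt = 0.6 × 550 × 2.828 × 185 × 10⁻³ = 172.6 kN (transverse, base value).
(i) R_nwl + R_nwt = 368.6 kN; (ii) 0.85 R_nwl + 1.5 R_nwt = 425.6 kN.
R_n = max = 425.6 kN [governs: (ii)]; φR_n = 319.2 kN.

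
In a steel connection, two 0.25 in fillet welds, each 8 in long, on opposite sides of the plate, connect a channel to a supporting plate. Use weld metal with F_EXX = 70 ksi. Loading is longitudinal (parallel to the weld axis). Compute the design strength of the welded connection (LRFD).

φR_n ≈ 89.1 kip

Effective throat t_e = 0.707 × 0.25 = 0.1767 in.
Total length L = 16 in; A_we = 0.1767 × 16 = 2.828 in².
F_nw = 0.6 F_EXX = 0.6 × 70 = 42 ksi.
φR_n = 0.75 × 42 × 2.828 = 89.08 kip.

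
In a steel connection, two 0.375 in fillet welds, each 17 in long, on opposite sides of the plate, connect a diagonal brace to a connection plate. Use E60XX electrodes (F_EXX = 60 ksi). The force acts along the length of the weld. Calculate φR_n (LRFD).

φR_n ≈ 243 kips

Effective throat t_e = 0.707 × 0.375 = 0.2651 in.
Total length L = 34 in; A_we = 0.2651 × 34 = 9.014 in².
F_nw = 0.6 F_EXX = 0.6 × 60 = 36 ksi.
φR_n = 0.75 × 36 × 9.014 = 243.4 kips.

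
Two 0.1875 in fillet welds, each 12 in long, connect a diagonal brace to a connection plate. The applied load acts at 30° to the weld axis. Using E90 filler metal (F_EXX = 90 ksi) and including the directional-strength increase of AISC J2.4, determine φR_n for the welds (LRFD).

φR_n ≈ 152 kips

t_e = 0.707 × 0.1875 = 0.1326 in; A_we = 0.1326 × 24 = 3.181 in².
Directional factor: 1.0 + 0.5 sin^1.5(30°) = 1.177.
F_nw = 0.6 × 90 × 1.177 = 63.55 ksi.
φR_n = 0.75 × 63.55 × 3.181 = 151.6 kips.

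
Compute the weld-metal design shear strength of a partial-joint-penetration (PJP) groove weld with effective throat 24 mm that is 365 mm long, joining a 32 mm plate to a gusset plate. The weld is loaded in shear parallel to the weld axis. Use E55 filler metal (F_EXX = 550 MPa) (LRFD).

Effective throat (given) t_e = 24 mm.
A_we = 24 × 365 = 8760 mm².
F_nw = 0.6 F_EXX = 330 MPa.
φR_n = 0.75 × 330 × 8760 × 10⁻³ = 2168 kN.

φR_n ≈ 2170 kN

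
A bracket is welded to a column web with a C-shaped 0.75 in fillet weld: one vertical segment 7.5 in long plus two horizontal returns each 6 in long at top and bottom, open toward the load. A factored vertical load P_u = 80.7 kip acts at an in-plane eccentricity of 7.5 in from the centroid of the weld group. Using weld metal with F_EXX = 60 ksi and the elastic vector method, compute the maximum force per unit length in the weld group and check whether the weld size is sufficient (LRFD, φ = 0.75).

Total weld length L_w = 19.5 in. Treat welds as unit-width lines.
Centroid: x̄ = 2×6×3 / 19.5 = 1.846 in from the vertical weld.
Polar moment about centroid: J = I_x + I_y = [7.5³/12 + 2×6×3.75²] + [7.5×1.846² + 2(6³/12 + 6×1.154²)] = 281.4 in³.
Direct shear f_v = P/L_w = 80.7 / 19.5 = 4.138 kip/in (vertical).
Torsion M = P·e = 80.7 × 7.5 = 605.25 kip·in.
Critical point at (x, y) = (4.154, 3.75) from centroid. f_tx = M·y/J = 8.064 kip/in; f_ty = M·x/J = 8.933 kip/in.
Resultant f_max = √[f_tx² + (f_v + f_ty)²] = √[8.064² + (4.138 + 8.933)²] = 15.36 kip/in.
Capacity per unit length: φr_n = 0.75 × 0.6 × 60 × (0.707 × 0.75) = 14.32 kip/in.
15.36 > 14.32 → NOT adequate.

f_max ≈ 15.4 kip/in; NOT adequate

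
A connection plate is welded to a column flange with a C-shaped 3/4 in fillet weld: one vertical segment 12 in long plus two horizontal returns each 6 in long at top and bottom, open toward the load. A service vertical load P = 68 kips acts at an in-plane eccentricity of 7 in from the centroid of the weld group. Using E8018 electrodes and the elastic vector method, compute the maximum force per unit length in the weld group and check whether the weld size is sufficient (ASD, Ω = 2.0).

E80XX → F_EXX = 80 ksi.
Total weld length L_w = 24 in. Treat welds as unit-width lines.
Centroid: x̄ = 2×6×3 / 24 = 1.5 in from the vertical weld.
Polar moment about centroid: J = I_x + I_y = [12³/12 + 2×6×6²] + [12×1.5² + 2(6³/12 + 6×1.5²)] = 666 in³.
Direct shear f_v = P/L_w = 68 / 24 = 2.833 kip/in (vertical).
Torsion M = P·e = 68 × 7 = 476 kip·in.
Critical point at (x, y) = (4.5, 6) from centroid. f_tx = M·y/J = 4.288 kip/in; f_ty = M·x/J = 3.216 kip/in.
Resultant f_max = √[f_tx² + (f_v + f_ty)²] = √[4.288² + (2.833 + 3.216)²] = 7.415 kip/in.
Capacity per unit length: r_n/Ω = (1/2.0) × 0.6 × 80 × (0.707 × 0.75) = 12.73 kip/in.
7.415 ≤ 12.73 → adequate.

f_max ≈ 7.42 kip/in; adequate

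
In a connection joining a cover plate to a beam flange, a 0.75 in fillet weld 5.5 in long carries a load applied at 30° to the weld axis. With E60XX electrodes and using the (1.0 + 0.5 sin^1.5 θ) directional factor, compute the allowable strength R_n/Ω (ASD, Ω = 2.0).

R_n/Ω ≈ 61.8 kip

E60XX → F_EXX = 60 ksi.
t_e = 0.707 × 0.75 = 0.5302 in; A_we = 0.5302 × 5.5 = 2.916 in².
Directional factor: 1.0 + 0.5 sin^1.5(30°) = 1.177.
F_nw = 0.6 × 60 × 1.177 = 42.36 ksi.
R_n/Ω = (42.36 × 2.916) / 2.0 = 61.77 kip.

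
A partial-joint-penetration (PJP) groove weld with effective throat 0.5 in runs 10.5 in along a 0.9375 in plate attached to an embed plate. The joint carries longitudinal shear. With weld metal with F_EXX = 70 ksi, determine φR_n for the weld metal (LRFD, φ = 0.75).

Effective throat (given) t_e = 0.5 in.
A_we = 0.5 × 10.5 = 5.25 in².
F_nw = 0.6 F_EXX = 42 ksi.
φR_n = 0.75 × 42 × 5.25 = 165.4 kip.

φR_n ≈ 165 kip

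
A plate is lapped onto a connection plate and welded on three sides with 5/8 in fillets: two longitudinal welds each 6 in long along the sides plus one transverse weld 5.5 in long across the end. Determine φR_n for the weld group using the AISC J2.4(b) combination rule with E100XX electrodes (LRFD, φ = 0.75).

E100XX → F_EXX = 100 ksi.
t_e = 0.707 × 0.625 = 0.4419 in.
R_nwl = 0.6 × 100 × 0.4419 × 12 = 318.1 kips (longitudinal, 2 welds).
R_nwt = 0.6 × 100 × 0.4419 × 5.5 = 145.8 kips (transverse, base value).
(i) R_nwl + R_nwt = 464 kips; (ii) 0.85 R_nwl + 1.5 R_nwt = 489.2 kips.
R_n = max = 489.2 kips [governs: (ii)]; φR_n = 366.9 kips.

φR_n ≈ 367 kips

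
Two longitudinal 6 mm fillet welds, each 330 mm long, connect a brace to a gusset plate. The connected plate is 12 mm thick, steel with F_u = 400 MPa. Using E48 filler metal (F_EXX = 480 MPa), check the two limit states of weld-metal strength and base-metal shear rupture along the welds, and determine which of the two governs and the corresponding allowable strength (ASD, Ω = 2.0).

t_e = 0.707 × 6 = 4.242 mm; L = 660 mm.
Weld metal: R_n/Ω = (1/2.0) × 0.6 × 480 × 4.242 × 660 × 10⁻³ = 403.2 kN.
Base metal (shear rupture): R_n/Ω = (1/2.0) × 0.6 × 400 × 12 × 660 × 10⁻³ = 950.4 kN.
Governing: weld metal.

R_n/Ω ≈ 403 kN (weld metal governs)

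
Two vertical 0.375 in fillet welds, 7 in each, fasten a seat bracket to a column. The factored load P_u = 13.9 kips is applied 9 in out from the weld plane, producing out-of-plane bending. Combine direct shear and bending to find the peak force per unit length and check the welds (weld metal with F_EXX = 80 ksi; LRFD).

L_w = 2 × 7 = 14 in; section modulus (unit throat) S = 2 × L²/6 = 16.33 in².
Direct shear f_v = P/L_w = 13.9/14 = 0.9929 kip/in.
Moment M = P × e = 13.9 × 9 = 125.1 kip·in; bending f_b = M/S = 7.659 kip/in.
f_max = √(f_v² + f_b²) = √(0.9929² + 7.659²) = 7.723 kip/in.
φr_n = 0.75 × 0.6 × 80 × (0.707 × 0.375) = 9.544 kip/in → adequate.

f_max ≈ 7.72 kip/in; adequate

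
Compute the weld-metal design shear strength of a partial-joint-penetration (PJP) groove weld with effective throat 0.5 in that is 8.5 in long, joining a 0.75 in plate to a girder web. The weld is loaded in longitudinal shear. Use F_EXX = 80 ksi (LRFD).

φR_n ≈ 153 kip

Effective throat (given) t_e = 0.5 in.
A_we = 0.5 × 8.5 = 4.25 in².
F_nw = 0.6 F_EXX = 48 ksi.
φR_n = 0.75 × 48 × 4.25 = 153 kip.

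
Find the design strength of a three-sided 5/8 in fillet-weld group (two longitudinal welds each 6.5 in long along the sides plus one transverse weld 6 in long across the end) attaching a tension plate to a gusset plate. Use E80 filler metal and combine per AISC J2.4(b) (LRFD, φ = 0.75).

φR_n ≈ 319 kip

E80XX → F_EXX = 80 ksi.
t_e = 0.707 × 0.625 = 0.4419 in.
R_nwl = 0.6 × 80 × 0.4419 × 13 = 275.7 kip (longitudinal, 2 welds).
R_nwt = 0.6 × 80 × 0.4419 × 6 = 127.3 kip (transverse, base value).
(i) R_nwl + R_nwt = 403 kip; (ii) 0.85 R_nwl + 1.5 R_nwt = 425.3 kip.
R_n = max = 425.3 kip [governs: (ii)]; φR_n = 318.9 kip.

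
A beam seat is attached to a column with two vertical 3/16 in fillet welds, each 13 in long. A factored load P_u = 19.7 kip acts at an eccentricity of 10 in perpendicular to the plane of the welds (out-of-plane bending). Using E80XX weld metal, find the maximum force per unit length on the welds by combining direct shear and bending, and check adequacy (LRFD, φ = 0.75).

E80XX → F_EXX = 80 ksi.
L_w = 2 × 13 = 26 in; section modulus (unit throat) S = 2 × L²/6 = 56.33 in².
Direct shear f_v = P/L_w = 19.7/26 = 0.7577 kip/in.
Moment M = P × e = 19.7 × 10 = 197 kip·in; bending f_b = M/S = 3.497 kip/in.
f_max = √(f_v² + f_b²) = √(0.7577² + 3.497²) = 3.578 kip/in.
φr_n = 0.75 × 0.6 × 80 × (0.707 × 0.1875) = 4.772 kip/in → adequate.

f_max ≈ 3.58 kip/in; adequate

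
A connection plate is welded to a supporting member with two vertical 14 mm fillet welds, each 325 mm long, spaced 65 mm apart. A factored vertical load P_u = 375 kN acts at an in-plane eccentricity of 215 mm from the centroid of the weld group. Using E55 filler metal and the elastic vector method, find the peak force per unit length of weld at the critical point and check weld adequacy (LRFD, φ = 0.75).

f_max ≈ 2270 N/mm; adequate

E55XX → F_EXX = 550 MPa.
Total weld length L_w = 650 mm. Treat welds as unit-width lines.
Polar moment about centroid: J = 2[d³/12 + d(b/2)²] = 2[325³/12 + 325×32.5²] = 6408000 mm³.
Direct shear f_v = P/L_w = 375×10³ / 650 = 576.9 N/mm (vertical).
Torsion M = P·e = 375×10³ × 215 = 80625000 N·mm.
Critical point at (x, y) = (32.5, 162.5) from centroid. f_tx = M·y/J = 2045 N/mm; f_ty = M·x/J = 408.9 N/mm.
Resultant f_max = √[f_tx² + (f_v + f_ty)²] = √[2045² + (576.9 + 408.9)²] = 2270 N/mm.
Capacity per unit length: φr_n = 0.75 × 0.6 × 550 × (0.707 × 14) = 2450 N/mm.
2270 ≤ 2450 → adequate.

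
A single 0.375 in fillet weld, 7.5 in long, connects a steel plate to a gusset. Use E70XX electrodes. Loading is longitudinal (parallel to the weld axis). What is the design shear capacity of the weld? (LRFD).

φR_n ≈ 62.6 kip

E70XX → F_EXX = 70 ksi.
Effective throat t_e = 0.707 × 0.375 = 0.2651 in.
Total length L = 7.5 in; A_we = 0.2651 × 7.5 = 1.988 in².
F_nw = 0.6 F_EXX = 0.6 × 70 = 42 ksi.
φR_n = 0.75 × 42 × 1.988 = 62.64 kip.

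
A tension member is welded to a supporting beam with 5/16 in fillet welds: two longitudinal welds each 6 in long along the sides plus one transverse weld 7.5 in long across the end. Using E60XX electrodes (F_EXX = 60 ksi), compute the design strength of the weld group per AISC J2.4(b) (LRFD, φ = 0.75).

t_e = 0.707 × 0.3125 = 0.2209 in.
R_nwl = 0.6 × 60 × 0.2209 × 12 = 95.44 kip (longitudinal, 2 welds).
R_nwt = 0.6 × 60 × 0.2209 × 7.5 = 59.65 kip (transverse, base value).
(i) R_nwl + R_nwt = 155.1 kip; (ii) 0.85 R_nwl + 1.5 R_nwt = 170.6 kip.
R_n = max = 170.6 kip [governs: (ii)]; φR_n = 128 kip.

φR_n ≈ 128 kip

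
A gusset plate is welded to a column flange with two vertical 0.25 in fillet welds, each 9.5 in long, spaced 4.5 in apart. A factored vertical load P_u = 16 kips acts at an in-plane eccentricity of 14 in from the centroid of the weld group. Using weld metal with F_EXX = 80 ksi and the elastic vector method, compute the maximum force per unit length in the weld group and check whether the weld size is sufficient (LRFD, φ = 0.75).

f_max ≈ 5.34 kip/in; adequate

Total weld length L_w = 19 in. Treat welds as unit-width lines.
Polar moment about centroid: J = 2[d³/12 + d(b/2)²] = 2[9.5³/12 + 9.5×2.25²] = 239.1 in³.
Direct shear f_v = P/L_w = 16 / 19 = 0.8421 kip/in (vertical).
Torsion M = P·e = 16 × 14 = 224 kip·in.
Critical point at (x, y) = (2.25, 4.75) from centroid. f_tx = M·y/J = 4.45 kip/in; f_ty = M·x/J = 2.108 kip/in.
Resultant f_max = √[f_tx² + (f_v + f_ty)²] = √[4.45² + (0.8421 + 2.108)²] = 5.339 kip/in.
Capacity per unit length: φr_n = 0.75 × 0.6 × 80 × (0.707 × 0.25) = 6.363 kip/in.
5.339 ≤ 6.363 → adequate.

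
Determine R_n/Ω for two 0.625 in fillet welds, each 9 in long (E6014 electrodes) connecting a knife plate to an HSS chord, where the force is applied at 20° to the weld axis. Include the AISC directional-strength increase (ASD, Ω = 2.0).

E60XX → F_EXX = 60 ksi.
t_e = 0.707 × 0.625 = 0.4419 in; A_we = 0.4419 × 18 = 7.954 in².
Directional factor: 1.0 + 0.5 sin^1.5(20°) = 1.1.
F_nw = 0.6 × 60 × 1.1 = 39.6 ksi.
R_n/Ω = (39.6 × 7.954) / 2.0 = 157.5 kip.

R_n/Ω ≈ 157 kip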